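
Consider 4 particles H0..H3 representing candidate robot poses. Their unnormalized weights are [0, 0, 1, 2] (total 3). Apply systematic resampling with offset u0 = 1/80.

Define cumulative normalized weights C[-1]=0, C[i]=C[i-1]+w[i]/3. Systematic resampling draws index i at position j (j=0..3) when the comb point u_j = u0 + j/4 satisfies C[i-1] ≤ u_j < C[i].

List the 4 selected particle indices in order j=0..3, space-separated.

C = [0, 0, 1/3, 1]
j=0: u_0=1/80 ∈ [0, 1/3) → index 2
j=1: u_1=21/80 ∈ [0, 1/3) → index 2
j=2: u_2=41/80 ∈ [1/3, 1) → index 3
j=3: u_3=61/80 ∈ [1/3, 1) → index 3

2 2 3 3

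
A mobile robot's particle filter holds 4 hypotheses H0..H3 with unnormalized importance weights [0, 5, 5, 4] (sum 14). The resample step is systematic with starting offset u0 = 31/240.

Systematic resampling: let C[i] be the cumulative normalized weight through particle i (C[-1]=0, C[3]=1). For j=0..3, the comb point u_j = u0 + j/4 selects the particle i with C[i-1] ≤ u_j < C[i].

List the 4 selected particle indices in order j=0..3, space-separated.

1 2 2 3

C = [0, 5/14, 5/7, 1]
j=0: u_0=31/240 ∈ [0, 5/14) → index 1
j=1: u_1=91/240 ∈ [5/14, 5/7) → index 2
j=2: u_2=151/240 ∈ [5/14, 5/7) → index 2
j=3: u_3=211/240 ∈ [5/7, 1) → index 3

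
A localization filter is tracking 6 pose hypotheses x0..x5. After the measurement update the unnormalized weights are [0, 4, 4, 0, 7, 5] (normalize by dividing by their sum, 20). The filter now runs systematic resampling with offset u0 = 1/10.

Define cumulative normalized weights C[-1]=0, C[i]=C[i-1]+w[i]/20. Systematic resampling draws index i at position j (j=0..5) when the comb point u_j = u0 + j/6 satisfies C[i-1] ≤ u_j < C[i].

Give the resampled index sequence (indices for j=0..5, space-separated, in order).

C = [0, 1/5, 2/5, 2/5, 3/4, 1]
j=0: u_0=1/10 ∈ [0, 1/5) → index 1
j=1: u_1=4/15 ∈ [1/5, 2/5) → index 2
j=2: u_2=13/30 ∈ [2/5, 3/4) → index 4
j=3: u_3=3/5 ∈ [2/5, 3/4) → index 4
j=4: u_4=23/30 ∈ [3/4, 1) → index 5
j=5: u_5=14/15 ∈ [3/4, 1) → index 5

1 2 4 4 5 5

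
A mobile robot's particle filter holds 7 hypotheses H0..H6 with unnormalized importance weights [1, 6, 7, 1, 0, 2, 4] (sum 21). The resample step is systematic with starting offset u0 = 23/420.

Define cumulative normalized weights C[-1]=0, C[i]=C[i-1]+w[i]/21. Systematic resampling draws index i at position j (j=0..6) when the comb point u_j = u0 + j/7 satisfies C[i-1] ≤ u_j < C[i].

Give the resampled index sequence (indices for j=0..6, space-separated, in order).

1 1 2 2 2 5 6

C = [1/21, 1/3, 2/3, 5/7, 5/7, 17/21, 1]
j=0: u_0=23/420 ∈ [1/21, 1/3) → index 1
j=1: u_1=83/420 ∈ [1/21, 1/3) → index 1
j=2: u_2=143/420 ∈ [1/3, 2/3) → index 2
j=3: u_3=29/60 ∈ [1/3, 2/3) → index 2
j=4: u_4=263/420 ∈ [1/3, 2/3) → index 2
j=5: u_5=323/420 ∈ [5/7, 17/21) → index 5
j=6: u_6=383/420 ∈ [17/21, 1) → index 6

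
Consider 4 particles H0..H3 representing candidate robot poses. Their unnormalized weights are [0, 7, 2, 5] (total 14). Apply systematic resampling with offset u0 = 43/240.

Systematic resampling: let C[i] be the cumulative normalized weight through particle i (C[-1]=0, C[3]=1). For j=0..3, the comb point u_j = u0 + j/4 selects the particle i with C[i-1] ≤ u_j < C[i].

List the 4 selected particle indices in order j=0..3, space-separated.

1 1 3 3

C = [0, 1/2, 9/14, 1]
j=0: u_0=43/240 ∈ [0, 1/2) → index 1
j=1: u_1=103/240 ∈ [0, 1/2) → index 1
j=2: u_2=163/240 ∈ [9/14, 1) → index 3
j=3: u_3=223/240 ∈ [9/14, 1) → index 3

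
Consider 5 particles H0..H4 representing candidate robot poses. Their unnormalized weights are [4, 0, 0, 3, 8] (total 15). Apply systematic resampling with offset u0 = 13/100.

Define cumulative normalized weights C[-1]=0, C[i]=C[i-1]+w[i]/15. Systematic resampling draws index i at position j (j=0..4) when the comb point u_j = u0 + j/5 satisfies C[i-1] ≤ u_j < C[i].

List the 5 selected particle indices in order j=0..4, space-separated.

0 3 4 4 4

C = [4/15, 4/15, 4/15, 7/15, 1]
j=0: u_0=13/100 ∈ [0, 4/15) → index 0
j=1: u_1=33/100 ∈ [4/15, 7/15) → index 3
j=2: u_2=53/100 ∈ [7/15, 1) → index 4
j=3: u_3=73/100 ∈ [7/15, 1) → index 4
j=4: u_4=93/100 ∈ [7/15, 1) → index 4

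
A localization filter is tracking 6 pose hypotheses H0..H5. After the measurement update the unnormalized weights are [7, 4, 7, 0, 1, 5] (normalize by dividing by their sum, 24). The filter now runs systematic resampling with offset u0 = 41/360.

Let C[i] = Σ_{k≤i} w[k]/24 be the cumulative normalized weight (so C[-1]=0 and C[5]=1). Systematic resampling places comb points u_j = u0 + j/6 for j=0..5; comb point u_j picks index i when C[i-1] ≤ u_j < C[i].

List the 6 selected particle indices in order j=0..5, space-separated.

0 0 1 2 4 5

C = [7/24, 11/24, 3/4, 3/4, 19/24, 1]
j=0: u_0=41/360 ∈ [0, 7/24) → index 0
j=1: u_1=101/360 ∈ [0, 7/24) → index 0
j=2: u_2=161/360 ∈ [7/24, 11/24) → index 1
j=3: u_3=221/360 ∈ [11/24, 3/4) → index 2
j=4: u_4=281/360 ∈ [3/4, 19/24) → index 4
j=5: u_5=341/360 ∈ [19/24, 1) → index 5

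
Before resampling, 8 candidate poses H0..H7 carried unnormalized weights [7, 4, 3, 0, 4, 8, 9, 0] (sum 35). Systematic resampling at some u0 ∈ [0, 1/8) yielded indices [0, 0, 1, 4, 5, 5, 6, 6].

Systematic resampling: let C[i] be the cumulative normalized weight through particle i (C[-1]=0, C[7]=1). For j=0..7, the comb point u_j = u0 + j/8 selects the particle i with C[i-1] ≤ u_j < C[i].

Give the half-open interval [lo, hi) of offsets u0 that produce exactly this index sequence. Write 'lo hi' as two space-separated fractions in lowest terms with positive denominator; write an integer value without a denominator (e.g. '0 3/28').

C = [1/5, 11/35, 2/5, 2/5, 18/35, 26/35, 1, 1]
j=0 picked index 0: u0 ∈ [0, 1/5)
j=1 picked index 0: u0 ∈ [-1/8, 3/40)
j=2 picked index 1: u0 ∈ [-1/20, 9/140)
j=3 picked index 4: u0 ∈ [1/40, 39/280)
j=4 picked index 5: u0 ∈ [1/70, 17/70)
j=5 picked index 5: u0 ∈ [-31/280, 33/280)
j=6 picked index 6: u0 ∈ [-1/140, 1/4)
j=7 picked index 6: u0 ∈ [-37/280, 1/8)
intersection: [1/40, 9/140)

1/40 9/140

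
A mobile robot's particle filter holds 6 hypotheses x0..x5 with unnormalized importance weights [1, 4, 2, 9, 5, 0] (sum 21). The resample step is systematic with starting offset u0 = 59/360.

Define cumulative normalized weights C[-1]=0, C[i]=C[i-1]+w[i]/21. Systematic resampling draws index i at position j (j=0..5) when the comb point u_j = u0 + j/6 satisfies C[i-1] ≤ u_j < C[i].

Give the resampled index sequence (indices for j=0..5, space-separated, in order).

1 2 3 3 4 4

C = [1/21, 5/21, 1/3, 16/21, 1, 1]
j=0: u_0=59/360 ∈ [1/21, 5/21) → index 1
j=1: u_1=119/360 ∈ [5/21, 1/3) → index 2
j=2: u_2=179/360 ∈ [1/3, 16/21) → index 3
j=3: u_3=239/360 ∈ [1/3, 16/21) → index 3
j=4: u_4=299/360 ∈ [16/21, 1) → index 4
j=5: u_5=359/360 ∈ [16/21, 1) → index 4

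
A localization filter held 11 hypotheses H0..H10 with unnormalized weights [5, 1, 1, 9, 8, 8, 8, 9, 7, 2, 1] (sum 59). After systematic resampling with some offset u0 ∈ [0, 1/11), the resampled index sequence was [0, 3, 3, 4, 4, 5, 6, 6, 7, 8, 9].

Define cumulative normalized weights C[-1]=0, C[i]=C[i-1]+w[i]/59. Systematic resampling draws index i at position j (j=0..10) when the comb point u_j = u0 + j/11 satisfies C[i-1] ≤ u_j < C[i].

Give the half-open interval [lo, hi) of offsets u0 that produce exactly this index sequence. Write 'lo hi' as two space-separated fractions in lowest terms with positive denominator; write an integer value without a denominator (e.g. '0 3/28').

C = [5/59, 6/59, 7/59, 16/59, 24/59, 32/59, 40/59, 49/59, 56/59, 58/59, 1]
j=0 picked index 0: u0 ∈ [0, 5/59)
j=1 picked index 3: u0 ∈ [18/649, 117/649)
j=2 picked index 3: u0 ∈ [-41/649, 58/649)
j=3 picked index 4: u0 ∈ [-1/649, 87/649)
j=4 picked index 4: u0 ∈ [-60/649, 28/649)
j=5 picked index 5: u0 ∈ [-31/649, 57/649)
j=6 picked index 6: u0 ∈ [-2/649, 86/649)
j=7 picked index 6: u0 ∈ [-61/649, 27/649)
j=8 picked index 7: u0 ∈ [-32/649, 67/649)
j=9 picked index 8: u0 ∈ [8/649, 85/649)
j=10 picked index 9: u0 ∈ [26/649, 48/649)
intersection: [26/649, 27/649)

26/649 27/649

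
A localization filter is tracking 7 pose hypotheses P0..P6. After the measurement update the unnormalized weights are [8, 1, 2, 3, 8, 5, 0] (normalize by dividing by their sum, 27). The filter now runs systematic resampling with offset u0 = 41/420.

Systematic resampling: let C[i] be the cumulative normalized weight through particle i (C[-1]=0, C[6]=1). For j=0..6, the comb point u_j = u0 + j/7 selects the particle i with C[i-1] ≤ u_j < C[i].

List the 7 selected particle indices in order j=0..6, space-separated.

C = [8/27, 1/3, 11/27, 14/27, 22/27, 1, 1]
j=0: u_0=41/420 ∈ [0, 8/27) → index 0
j=1: u_1=101/420 ∈ [0, 8/27) → index 0
j=2: u_2=23/60 ∈ [1/3, 11/27) → index 2
j=3: u_3=221/420 ∈ [14/27, 22/27) → index 4
j=4: u_4=281/420 ∈ [14/27, 22/27) → index 4
j=5: u_5=341/420 ∈ [14/27, 22/27) → index 4
j=6: u_6=401/420 ∈ [22/27, 1) → index 5

0 0 2 4 4 4 5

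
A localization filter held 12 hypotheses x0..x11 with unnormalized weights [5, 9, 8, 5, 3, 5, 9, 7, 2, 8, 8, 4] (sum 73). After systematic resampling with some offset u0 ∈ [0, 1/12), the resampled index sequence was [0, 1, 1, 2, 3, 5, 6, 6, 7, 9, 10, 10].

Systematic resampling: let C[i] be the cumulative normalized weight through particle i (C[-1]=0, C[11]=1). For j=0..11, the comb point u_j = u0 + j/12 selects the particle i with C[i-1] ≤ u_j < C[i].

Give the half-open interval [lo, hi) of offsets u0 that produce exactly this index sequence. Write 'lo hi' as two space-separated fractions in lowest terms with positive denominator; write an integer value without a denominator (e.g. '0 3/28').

C = [5/73, 14/73, 22/73, 27/73, 30/73, 35/73, 44/73, 51/73, 53/73, 61/73, 69/73, 1]
j=0 picked index 0: u0 ∈ [0, 5/73)
j=1 picked index 1: u0 ∈ [-13/876, 95/876)
j=2 picked index 1: u0 ∈ [-43/438, 11/438)
j=3 picked index 2: u0 ∈ [-17/292, 15/292)
j=4 picked index 3: u0 ∈ [-7/219, 8/219)
j=5 picked index 5: u0 ∈ [-5/876, 55/876)
j=6 picked index 6: u0 ∈ [-3/146, 15/146)
j=7 picked index 6: u0 ∈ [-91/876, 17/876)
j=8 picked index 7: u0 ∈ [-14/219, 7/219)
j=9 picked index 9: u0 ∈ [-7/292, 25/292)
j=10 picked index 10: u0 ∈ [1/438, 49/438)
j=11 picked index 10: u0 ∈ [-71/876, 25/876)
intersection: [1/438, 17/876)

1/438 17/876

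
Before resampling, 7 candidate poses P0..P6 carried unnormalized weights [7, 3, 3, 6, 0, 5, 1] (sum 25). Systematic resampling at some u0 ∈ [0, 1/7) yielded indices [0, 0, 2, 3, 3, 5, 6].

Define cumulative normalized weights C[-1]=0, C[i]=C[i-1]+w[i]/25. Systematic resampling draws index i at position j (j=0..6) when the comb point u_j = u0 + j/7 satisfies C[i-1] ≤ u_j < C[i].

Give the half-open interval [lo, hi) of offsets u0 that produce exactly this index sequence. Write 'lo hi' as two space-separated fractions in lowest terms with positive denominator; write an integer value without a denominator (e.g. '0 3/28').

C = [7/25, 2/5, 13/25, 19/25, 19/25, 24/25, 1]
j=0 picked index 0: u0 ∈ [0, 7/25)
j=1 picked index 0: u0 ∈ [-1/7, 24/175)
j=2 picked index 2: u0 ∈ [4/35, 41/175)
j=3 picked index 3: u0 ∈ [16/175, 58/175)
j=4 picked index 3: u0 ∈ [-9/175, 33/175)
j=5 picked index 5: u0 ∈ [8/175, 43/175)
j=6 picked index 6: u0 ∈ [18/175, 1/7)
intersection: [4/35, 24/175)

4/35 24/175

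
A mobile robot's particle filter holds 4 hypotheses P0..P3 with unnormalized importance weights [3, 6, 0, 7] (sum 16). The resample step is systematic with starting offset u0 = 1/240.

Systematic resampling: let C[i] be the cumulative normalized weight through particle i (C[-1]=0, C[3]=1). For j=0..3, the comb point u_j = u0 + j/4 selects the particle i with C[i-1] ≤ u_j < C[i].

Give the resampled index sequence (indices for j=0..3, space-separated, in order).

0 1 1 3

C = [3/16, 9/16, 9/16, 1]
j=0: u_0=1/240 ∈ [0, 3/16) → index 0
j=1: u_1=61/240 ∈ [3/16, 9/16) → index 1
j=2: u_2=121/240 ∈ [3/16, 9/16) → index 1
j=3: u_3=181/240 ∈ [9/16, 1) → index 3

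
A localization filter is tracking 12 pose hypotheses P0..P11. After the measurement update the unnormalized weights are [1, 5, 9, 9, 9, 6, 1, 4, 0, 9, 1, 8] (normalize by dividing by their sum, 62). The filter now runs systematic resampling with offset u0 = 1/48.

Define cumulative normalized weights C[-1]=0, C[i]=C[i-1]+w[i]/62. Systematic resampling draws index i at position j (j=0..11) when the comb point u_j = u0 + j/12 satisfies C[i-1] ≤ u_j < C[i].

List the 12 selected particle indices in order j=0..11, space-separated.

C = [1/62, 3/31, 15/62, 12/31, 33/62, 39/62, 20/31, 22/31, 22/31, 53/62, 27/31, 1]
j=0: u_0=1/48 ∈ [1/62, 3/31) → index 1
j=1: u_1=5/48 ∈ [3/31, 15/62) → index 2
j=2: u_2=3/16 ∈ [3/31, 15/62) → index 2
j=3: u_3=13/48 ∈ [15/62, 12/31) → index 3
j=4: u_4=17/48 ∈ [15/62, 12/31) → index 3
j=5: u_5=7/16 ∈ [12/31, 33/62) → index 4
j=6: u_6=25/48 ∈ [12/31, 33/62) → index 4
j=7: u_7=29/48 ∈ [33/62, 39/62) → index 5
j=8: u_8=11/16 ∈ [20/31, 22/31) → index 7
j=9: u_9=37/48 ∈ [22/31, 53/62) → index 9
j=10: u_10=41/48 ∈ [22/31, 53/62) → index 9
j=11: u_11=15/16 ∈ [27/31, 1) → index 11

1 2 2 3 3 4 4 5 7 9 9 11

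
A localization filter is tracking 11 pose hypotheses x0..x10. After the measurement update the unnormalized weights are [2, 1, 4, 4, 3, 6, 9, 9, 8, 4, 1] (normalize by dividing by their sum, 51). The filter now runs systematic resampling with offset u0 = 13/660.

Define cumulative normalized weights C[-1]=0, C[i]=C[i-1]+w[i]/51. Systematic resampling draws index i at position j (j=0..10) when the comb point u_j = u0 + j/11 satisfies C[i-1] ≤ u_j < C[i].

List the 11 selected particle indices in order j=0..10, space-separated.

0 2 3 5 5 6 6 7 8 8 9

C = [2/51, 1/17, 7/51, 11/51, 14/51, 20/51, 29/51, 38/51, 46/51, 50/51, 1]
j=0: u_0=13/660 ∈ [0, 2/51) → index 0
j=1: u_1=73/660 ∈ [1/17, 7/51) → index 2
j=2: u_2=133/660 ∈ [7/51, 11/51) → index 3
j=3: u_3=193/660 ∈ [14/51, 20/51) → index 5
j=4: u_4=23/60 ∈ [14/51, 20/51) → index 5
j=5: u_5=313/660 ∈ [20/51, 29/51) → index 6
j=6: u_6=373/660 ∈ [20/51, 29/51) → index 6
j=7: u_7=433/660 ∈ [29/51, 38/51) → index 7
j=8: u_8=493/660 ∈ [38/51, 46/51) → index 8
j=9: u_9=553/660 ∈ [38/51, 46/51) → index 8
j=10: u_10=613/660 ∈ [46/51, 50/51) → index 9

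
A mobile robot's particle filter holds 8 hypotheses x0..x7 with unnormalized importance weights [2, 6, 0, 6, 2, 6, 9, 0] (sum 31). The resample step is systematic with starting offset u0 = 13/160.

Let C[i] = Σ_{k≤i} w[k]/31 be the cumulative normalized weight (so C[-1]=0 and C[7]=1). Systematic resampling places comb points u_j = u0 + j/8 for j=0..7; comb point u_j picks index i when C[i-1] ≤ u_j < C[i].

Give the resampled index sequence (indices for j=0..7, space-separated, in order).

1 1 3 4 5 5 6 6

C = [2/31, 8/31, 8/31, 14/31, 16/31, 22/31, 1, 1]
j=0: u_0=13/160 ∈ [2/31, 8/31) → index 1
j=1: u_1=33/160 ∈ [2/31, 8/31) → index 1
j=2: u_2=53/160 ∈ [8/31, 14/31) → index 3
j=3: u_3=73/160 ∈ [14/31, 16/31) → index 4
j=4: u_4=93/160 ∈ [16/31, 22/31) → index 5
j=5: u_5=113/160 ∈ [16/31, 22/31) → index 5
j=6: u_6=133/160 ∈ [22/31, 1) → index 6
j=7: u_7=153/160 ∈ [22/31, 1) → index 6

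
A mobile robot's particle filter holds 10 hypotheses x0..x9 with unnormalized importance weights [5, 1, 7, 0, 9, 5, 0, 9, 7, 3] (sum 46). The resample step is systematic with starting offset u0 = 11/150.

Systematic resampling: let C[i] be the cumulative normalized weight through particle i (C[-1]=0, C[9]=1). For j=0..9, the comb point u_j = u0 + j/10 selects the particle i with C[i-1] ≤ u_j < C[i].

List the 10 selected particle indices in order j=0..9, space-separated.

C = [5/46, 3/23, 13/46, 13/46, 11/23, 27/46, 27/46, 18/23, 43/46, 1]
j=0: u_0=11/150 ∈ [0, 5/46) → index 0
j=1: u_1=13/75 ∈ [3/23, 13/46) → index 2
j=2: u_2=41/150 ∈ [3/23, 13/46) → index 2
j=3: u_3=28/75 ∈ [13/46, 11/23) → index 4
j=4: u_4=71/150 ∈ [13/46, 11/23) → index 4
j=5: u_5=43/75 ∈ [11/23, 27/46) → index 5
j=6: u_6=101/150 ∈ [27/46, 18/23) → index 7
j=7: u_7=58/75 ∈ [27/46, 18/23) → index 7
j=8: u_8=131/150 ∈ [18/23, 43/46) → index 8
j=9: u_9=73/75 ∈ [43/46, 1) → index 9

0 2 2 4 4 5 7 7 8 9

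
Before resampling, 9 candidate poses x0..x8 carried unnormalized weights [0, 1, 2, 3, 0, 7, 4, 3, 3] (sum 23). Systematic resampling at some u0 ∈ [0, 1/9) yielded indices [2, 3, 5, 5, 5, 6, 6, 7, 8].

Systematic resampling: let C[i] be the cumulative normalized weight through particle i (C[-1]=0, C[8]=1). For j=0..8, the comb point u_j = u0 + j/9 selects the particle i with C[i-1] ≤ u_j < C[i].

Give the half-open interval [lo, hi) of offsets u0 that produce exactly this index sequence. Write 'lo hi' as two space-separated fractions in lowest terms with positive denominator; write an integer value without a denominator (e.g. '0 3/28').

1/23 5/69

C = [0, 1/23, 3/23, 6/23, 6/23, 13/23, 17/23, 20/23, 1]
j=0 picked index 2: u0 ∈ [1/23, 3/23)
j=1 picked index 3: u0 ∈ [4/207, 31/207)
j=2 picked index 5: u0 ∈ [8/207, 71/207)
j=3 picked index 5: u0 ∈ [-5/69, 16/69)
j=4 picked index 5: u0 ∈ [-38/207, 25/207)
j=5 picked index 6: u0 ∈ [2/207, 38/207)
j=6 picked index 6: u0 ∈ [-7/69, 5/69)
j=7 picked index 7: u0 ∈ [-8/207, 19/207)
j=8 picked index 8: u0 ∈ [-4/207, 1/9)
intersection: [1/23, 5/69)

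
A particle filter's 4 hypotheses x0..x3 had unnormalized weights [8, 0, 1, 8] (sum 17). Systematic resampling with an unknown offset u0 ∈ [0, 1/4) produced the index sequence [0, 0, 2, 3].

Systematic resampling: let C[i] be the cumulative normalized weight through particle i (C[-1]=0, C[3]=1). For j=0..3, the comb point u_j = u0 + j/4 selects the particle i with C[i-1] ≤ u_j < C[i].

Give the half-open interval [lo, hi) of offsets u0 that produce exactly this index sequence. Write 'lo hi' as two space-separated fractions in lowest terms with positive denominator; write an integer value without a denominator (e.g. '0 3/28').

C = [8/17, 8/17, 9/17, 1]
j=0 picked index 0: u0 ∈ [0, 8/17)
j=1 picked index 0: u0 ∈ [-1/4, 15/68)
j=2 picked index 2: u0 ∈ [-1/34, 1/34)
j=3 picked index 3: u0 ∈ [-15/68, 1/4)
intersection: [0, 1/34)

0 1/34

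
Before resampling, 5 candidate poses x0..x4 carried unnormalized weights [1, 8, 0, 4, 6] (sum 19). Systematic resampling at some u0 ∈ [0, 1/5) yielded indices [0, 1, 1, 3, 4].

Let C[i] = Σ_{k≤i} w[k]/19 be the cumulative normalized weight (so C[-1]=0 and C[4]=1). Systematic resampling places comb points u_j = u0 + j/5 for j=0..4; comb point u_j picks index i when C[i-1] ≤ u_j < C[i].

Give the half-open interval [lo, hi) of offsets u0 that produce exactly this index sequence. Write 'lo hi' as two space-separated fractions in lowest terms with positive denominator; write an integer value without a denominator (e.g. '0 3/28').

0 1/19

C = [1/19, 9/19, 9/19, 13/19, 1]
j=0 picked index 0: u0 ∈ [0, 1/19)
j=1 picked index 1: u0 ∈ [-14/95, 26/95)
j=2 picked index 1: u0 ∈ [-33/95, 7/95)
j=3 picked index 3: u0 ∈ [-12/95, 8/95)
j=4 picked index 4: u0 ∈ [-11/95, 1/5)
intersection: [0, 1/19)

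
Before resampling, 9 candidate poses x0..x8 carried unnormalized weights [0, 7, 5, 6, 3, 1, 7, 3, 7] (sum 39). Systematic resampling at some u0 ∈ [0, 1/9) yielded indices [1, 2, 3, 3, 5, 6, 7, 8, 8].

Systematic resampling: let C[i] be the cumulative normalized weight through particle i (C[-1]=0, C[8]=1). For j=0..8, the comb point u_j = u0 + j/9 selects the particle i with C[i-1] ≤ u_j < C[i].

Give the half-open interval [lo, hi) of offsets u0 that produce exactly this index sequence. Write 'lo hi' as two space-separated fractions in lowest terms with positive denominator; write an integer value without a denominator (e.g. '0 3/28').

C = [0, 7/39, 4/13, 6/13, 7/13, 22/39, 29/39, 32/39, 1]
j=0 picked index 1: u0 ∈ [0, 7/39)
j=1 picked index 2: u0 ∈ [8/117, 23/117)
j=2 picked index 3: u0 ∈ [10/117, 28/117)
j=3 picked index 3: u0 ∈ [-1/39, 5/39)
j=4 picked index 5: u0 ∈ [11/117, 14/117)
j=5 picked index 6: u0 ∈ [1/117, 22/117)
j=6 picked index 7: u0 ∈ [1/13, 2/13)
j=7 picked index 8: u0 ∈ [5/117, 2/9)
j=8 picked index 8: u0 ∈ [-8/117, 1/9)
intersection: [11/117, 1/9)

11/117 1/9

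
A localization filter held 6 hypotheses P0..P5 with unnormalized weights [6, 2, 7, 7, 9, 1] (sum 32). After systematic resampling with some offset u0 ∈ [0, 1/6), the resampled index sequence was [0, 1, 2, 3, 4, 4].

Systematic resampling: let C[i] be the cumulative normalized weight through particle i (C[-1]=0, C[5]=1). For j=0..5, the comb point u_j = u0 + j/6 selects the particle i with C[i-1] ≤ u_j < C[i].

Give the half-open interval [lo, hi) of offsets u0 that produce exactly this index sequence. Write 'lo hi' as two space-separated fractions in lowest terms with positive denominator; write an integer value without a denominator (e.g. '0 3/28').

1/48 1/12

C = [3/16, 1/4, 15/32, 11/16, 31/32, 1]
j=0 picked index 0: u0 ∈ [0, 3/16)
j=1 picked index 1: u0 ∈ [1/48, 1/12)
j=2 picked index 2: u0 ∈ [-1/12, 13/96)
j=3 picked index 3: u0 ∈ [-1/32, 3/16)
j=4 picked index 4: u0 ∈ [1/48, 29/96)
j=5 picked index 4: u0 ∈ [-7/48, 13/96)
intersection: [1/48, 1/12)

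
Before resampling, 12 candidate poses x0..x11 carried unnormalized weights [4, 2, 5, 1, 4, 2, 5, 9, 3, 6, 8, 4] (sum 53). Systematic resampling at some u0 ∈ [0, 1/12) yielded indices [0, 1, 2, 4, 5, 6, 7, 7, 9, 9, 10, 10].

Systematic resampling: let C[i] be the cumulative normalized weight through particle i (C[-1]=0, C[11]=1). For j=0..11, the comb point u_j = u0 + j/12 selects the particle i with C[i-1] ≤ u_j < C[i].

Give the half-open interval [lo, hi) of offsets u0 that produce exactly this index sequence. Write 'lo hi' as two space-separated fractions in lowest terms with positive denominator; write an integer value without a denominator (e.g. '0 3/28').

C = [4/53, 6/53, 11/53, 12/53, 16/53, 18/53, 23/53, 32/53, 35/53, 41/53, 49/53, 1]
j=0 picked index 0: u0 ∈ [0, 4/53)
j=1 picked index 1: u0 ∈ [-5/636, 19/636)
j=2 picked index 2: u0 ∈ [-17/318, 13/318)
j=3 picked index 4: u0 ∈ [-5/212, 11/212)
j=4 picked index 5: u0 ∈ [-5/159, 1/159)
j=5 picked index 6: u0 ∈ [-49/636, 11/636)
j=6 picked index 7: u0 ∈ [-7/106, 11/106)
j=7 picked index 7: u0 ∈ [-95/636, 13/636)
j=8 picked index 9: u0 ∈ [-1/159, 17/159)
j=9 picked index 9: u0 ∈ [-19/212, 5/212)
j=10 picked index 10: u0 ∈ [-19/318, 29/318)
j=11 picked index 10: u0 ∈ [-91/636, 5/636)
intersection: [0, 1/159)

0 1/159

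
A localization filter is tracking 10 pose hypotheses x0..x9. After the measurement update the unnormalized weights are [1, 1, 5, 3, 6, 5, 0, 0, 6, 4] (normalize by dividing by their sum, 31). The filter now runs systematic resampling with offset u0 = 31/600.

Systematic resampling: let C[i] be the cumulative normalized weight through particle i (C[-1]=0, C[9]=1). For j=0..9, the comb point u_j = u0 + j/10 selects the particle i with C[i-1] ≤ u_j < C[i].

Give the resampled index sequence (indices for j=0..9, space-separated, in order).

C = [1/31, 2/31, 7/31, 10/31, 16/31, 21/31, 21/31, 21/31, 27/31, 1]
j=0: u_0=31/600 ∈ [1/31, 2/31) → index 1
j=1: u_1=91/600 ∈ [2/31, 7/31) → index 2
j=2: u_2=151/600 ∈ [7/31, 10/31) → index 3
j=3: u_3=211/600 ∈ [10/31, 16/31) → index 4
j=4: u_4=271/600 ∈ [10/31, 16/31) → index 4
j=5: u_5=331/600 ∈ [16/31, 21/31) → index 5
j=6: u_6=391/600 ∈ [16/31, 21/31) → index 5
j=7: u_7=451/600 ∈ [21/31, 27/31) → index 8
j=8: u_8=511/600 ∈ [21/31, 27/31) → index 8
j=9: u_9=571/600 ∈ [27/31, 1) → index 9

1 2 3 4 4 5 5 8 8 9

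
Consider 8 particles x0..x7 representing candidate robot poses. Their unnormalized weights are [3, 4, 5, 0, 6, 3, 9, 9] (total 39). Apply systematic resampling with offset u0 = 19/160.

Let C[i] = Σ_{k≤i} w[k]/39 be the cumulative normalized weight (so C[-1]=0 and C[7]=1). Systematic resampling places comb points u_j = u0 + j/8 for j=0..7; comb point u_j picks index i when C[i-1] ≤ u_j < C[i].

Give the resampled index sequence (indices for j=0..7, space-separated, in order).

1 2 4 5 6 6 7 7

C = [1/13, 7/39, 4/13, 4/13, 6/13, 7/13, 10/13, 1]
j=0: u_0=19/160 ∈ [1/13, 7/39) → index 1
j=1: u_1=39/160 ∈ [7/39, 4/13) → index 2
j=2: u_2=59/160 ∈ [4/13, 6/13) → index 4
j=3: u_3=79/160 ∈ [6/13, 7/13) → index 5
j=4: u_4=99/160 ∈ [7/13, 10/13) → index 6
j=5: u_5=119/160 ∈ [7/13, 10/13) → index 6
j=6: u_6=139/160 ∈ [10/13, 1) → index 7
j=7: u_7=159/160 ∈ [10/13, 1) → index 7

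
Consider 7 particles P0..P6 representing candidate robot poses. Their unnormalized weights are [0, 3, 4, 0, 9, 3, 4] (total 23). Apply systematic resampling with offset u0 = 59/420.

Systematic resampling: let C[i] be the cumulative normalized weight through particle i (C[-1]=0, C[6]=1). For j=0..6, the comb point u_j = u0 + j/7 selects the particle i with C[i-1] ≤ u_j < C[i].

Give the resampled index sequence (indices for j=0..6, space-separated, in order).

C = [0, 3/23, 7/23, 7/23, 16/23, 19/23, 1]
j=0: u_0=59/420 ∈ [3/23, 7/23) → index 2
j=1: u_1=17/60 ∈ [3/23, 7/23) → index 2
j=2: u_2=179/420 ∈ [7/23, 16/23) → index 4
j=3: u_3=239/420 ∈ [7/23, 16/23) → index 4
j=4: u_4=299/420 ∈ [16/23, 19/23) → index 5
j=5: u_5=359/420 ∈ [19/23, 1) → index 6
j=6: u_6=419/420 ∈ [19/23, 1) → index 6

2 2 4 4 5 6 6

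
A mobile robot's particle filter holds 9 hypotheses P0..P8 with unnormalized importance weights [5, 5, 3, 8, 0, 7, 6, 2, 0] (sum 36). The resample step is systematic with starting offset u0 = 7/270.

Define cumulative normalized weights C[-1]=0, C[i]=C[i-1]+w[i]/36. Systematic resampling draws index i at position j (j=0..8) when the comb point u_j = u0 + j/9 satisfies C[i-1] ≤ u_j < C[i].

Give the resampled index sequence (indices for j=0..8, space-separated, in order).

C = [5/36, 5/18, 13/36, 7/12, 7/12, 7/9, 17/18, 1, 1]
j=0: u_0=7/270 ∈ [0, 5/36) → index 0
j=1: u_1=37/270 ∈ [0, 5/36) → index 0
j=2: u_2=67/270 ∈ [5/36, 5/18) → index 1
j=3: u_3=97/270 ∈ [5/18, 13/36) → index 2
j=4: u_4=127/270 ∈ [13/36, 7/12) → index 3
j=5: u_5=157/270 ∈ [13/36, 7/12) → index 3
j=6: u_6=187/270 ∈ [7/12, 7/9) → index 5
j=7: u_7=217/270 ∈ [7/9, 17/18) → index 6
j=8: u_8=247/270 ∈ [7/9, 17/18) → index 6

0 0 1 2 3 3 5 6 6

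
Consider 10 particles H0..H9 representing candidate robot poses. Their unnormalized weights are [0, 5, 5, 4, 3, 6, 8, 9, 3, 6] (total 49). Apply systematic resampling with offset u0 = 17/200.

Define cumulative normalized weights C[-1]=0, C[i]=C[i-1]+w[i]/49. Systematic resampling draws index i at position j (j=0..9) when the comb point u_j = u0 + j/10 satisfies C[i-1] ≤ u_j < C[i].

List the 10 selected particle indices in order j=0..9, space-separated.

1 2 3 5 6 6 7 7 9 9

C = [0, 5/49, 10/49, 2/7, 17/49, 23/49, 31/49, 40/49, 43/49, 1]
j=0: u_0=17/200 ∈ [0, 5/49) → index 1
j=1: u_1=37/200 ∈ [5/49, 10/49) → index 2
j=2: u_2=57/200 ∈ [10/49, 2/7) → index 3
j=3: u_3=77/200 ∈ [17/49, 23/49) → index 5
j=4: u_4=97/200 ∈ [23/49, 31/49) → index 6
j=5: u_5=117/200 ∈ [23/49, 31/49) → index 6
j=6: u_6=137/200 ∈ [31/49, 40/49) → index 7
j=7: u_7=157/200 ∈ [31/49, 40/49) → index 7
j=8: u_8=177/200 ∈ [43/49, 1) → index 9
j=9: u_9=197/200 ∈ [43/49, 1) → index 9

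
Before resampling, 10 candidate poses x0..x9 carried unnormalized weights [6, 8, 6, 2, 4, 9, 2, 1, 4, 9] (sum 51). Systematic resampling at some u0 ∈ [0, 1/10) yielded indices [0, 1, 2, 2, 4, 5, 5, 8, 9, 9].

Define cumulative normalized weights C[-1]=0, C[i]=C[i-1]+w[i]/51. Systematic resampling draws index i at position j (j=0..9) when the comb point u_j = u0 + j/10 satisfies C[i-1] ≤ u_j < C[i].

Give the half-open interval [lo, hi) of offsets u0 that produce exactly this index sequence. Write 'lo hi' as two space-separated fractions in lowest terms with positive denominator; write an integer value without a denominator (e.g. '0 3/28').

C = [2/17, 14/51, 20/51, 22/51, 26/51, 35/51, 37/51, 38/51, 14/17, 1]
j=0 picked index 0: u0 ∈ [0, 2/17)
j=1 picked index 1: u0 ∈ [3/170, 89/510)
j=2 picked index 2: u0 ∈ [19/255, 49/255)
j=3 picked index 2: u0 ∈ [-13/510, 47/510)
j=4 picked index 4: u0 ∈ [8/255, 28/255)
j=5 picked index 5: u0 ∈ [1/102, 19/102)
j=6 picked index 5: u0 ∈ [-23/255, 22/255)
j=7 picked index 8: u0 ∈ [23/510, 21/170)
j=8 picked index 9: u0 ∈ [2/85, 1/5)
j=9 picked index 9: u0 ∈ [-13/170, 1/10)
intersection: [19/255, 22/255)

19/255 22/255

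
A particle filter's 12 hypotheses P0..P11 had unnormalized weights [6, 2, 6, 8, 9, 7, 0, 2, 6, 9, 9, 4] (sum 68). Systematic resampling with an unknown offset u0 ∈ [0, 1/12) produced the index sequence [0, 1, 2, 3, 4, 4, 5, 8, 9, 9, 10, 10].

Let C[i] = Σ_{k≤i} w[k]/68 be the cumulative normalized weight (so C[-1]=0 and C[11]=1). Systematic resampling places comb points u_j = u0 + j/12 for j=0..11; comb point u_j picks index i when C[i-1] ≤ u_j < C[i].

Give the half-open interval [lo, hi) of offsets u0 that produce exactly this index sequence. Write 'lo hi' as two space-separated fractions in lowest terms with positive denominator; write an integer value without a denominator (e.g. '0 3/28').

1/102 5/204

C = [3/34, 2/17, 7/34, 11/34, 31/68, 19/34, 19/34, 10/17, 23/34, 55/68, 16/17, 1]
j=0 picked index 0: u0 ∈ [0, 3/34)
j=1 picked index 1: u0 ∈ [1/204, 7/204)
j=2 picked index 2: u0 ∈ [-5/102, 2/51)
j=3 picked index 3: u0 ∈ [-3/68, 5/68)
j=4 picked index 4: u0 ∈ [-1/102, 25/204)
j=5 picked index 4: u0 ∈ [-19/204, 2/51)
j=6 picked index 5: u0 ∈ [-3/68, 1/17)
j=7 picked index 8: u0 ∈ [1/204, 19/204)
j=8 picked index 9: u0 ∈ [1/102, 29/204)
j=9 picked index 9: u0 ∈ [-5/68, 1/17)
j=10 picked index 10: u0 ∈ [-5/204, 11/102)
j=11 picked index 10: u0 ∈ [-11/102, 5/204)
intersection: [1/102, 5/204)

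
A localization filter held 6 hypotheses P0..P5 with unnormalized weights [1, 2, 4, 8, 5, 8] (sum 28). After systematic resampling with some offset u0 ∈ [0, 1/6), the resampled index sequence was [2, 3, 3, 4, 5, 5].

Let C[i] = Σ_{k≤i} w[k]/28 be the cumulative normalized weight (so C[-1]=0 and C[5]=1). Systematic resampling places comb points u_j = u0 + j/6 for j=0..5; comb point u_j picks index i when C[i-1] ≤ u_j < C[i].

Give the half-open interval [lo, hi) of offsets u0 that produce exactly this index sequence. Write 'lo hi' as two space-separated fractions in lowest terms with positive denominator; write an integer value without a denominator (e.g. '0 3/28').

3/28 1/6

C = [1/28, 3/28, 1/4, 15/28, 5/7, 1]
j=0 picked index 2: u0 ∈ [3/28, 1/4)
j=1 picked index 3: u0 ∈ [1/12, 31/84)
j=2 picked index 3: u0 ∈ [-1/12, 17/84)
j=3 picked index 4: u0 ∈ [1/28, 3/14)
j=4 picked index 5: u0 ∈ [1/21, 1/3)
j=5 picked index 5: u0 ∈ [-5/42, 1/6)
intersection: [3/28, 1/6)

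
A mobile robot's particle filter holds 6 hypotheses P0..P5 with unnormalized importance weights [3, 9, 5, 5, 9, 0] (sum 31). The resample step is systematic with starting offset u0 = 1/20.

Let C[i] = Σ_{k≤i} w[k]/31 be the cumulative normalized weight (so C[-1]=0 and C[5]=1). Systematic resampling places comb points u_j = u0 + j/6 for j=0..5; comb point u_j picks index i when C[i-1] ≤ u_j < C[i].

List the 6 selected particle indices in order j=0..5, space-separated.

C = [3/31, 12/31, 17/31, 22/31, 1, 1]
j=0: u_0=1/20 ∈ [0, 3/31) → index 0
j=1: u_1=13/60 ∈ [3/31, 12/31) → index 1
j=2: u_2=23/60 ∈ [3/31, 12/31) → index 1
j=3: u_3=11/20 ∈ [17/31, 22/31) → index 3
j=4: u_4=43/60 ∈ [22/31, 1) → index 4
j=5: u_5=53/60 ∈ [22/31, 1) → index 4

0 1 1 3 4 4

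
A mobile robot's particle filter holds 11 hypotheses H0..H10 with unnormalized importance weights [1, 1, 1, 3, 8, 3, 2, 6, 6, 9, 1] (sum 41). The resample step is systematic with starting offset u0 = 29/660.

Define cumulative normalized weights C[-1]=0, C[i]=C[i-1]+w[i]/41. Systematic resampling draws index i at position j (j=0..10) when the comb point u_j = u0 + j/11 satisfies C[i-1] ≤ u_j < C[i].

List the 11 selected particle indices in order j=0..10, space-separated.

C = [1/41, 2/41, 3/41, 6/41, 14/41, 17/41, 19/41, 25/41, 31/41, 40/41, 1]
j=0: u_0=29/660 ∈ [1/41, 2/41) → index 1
j=1: u_1=89/660 ∈ [3/41, 6/41) → index 3
j=2: u_2=149/660 ∈ [6/41, 14/41) → index 4
j=3: u_3=19/60 ∈ [6/41, 14/41) → index 4
j=4: u_4=269/660 ∈ [14/41, 17/41) → index 5
j=5: u_5=329/660 ∈ [19/41, 25/41) → index 7
j=6: u_6=389/660 ∈ [19/41, 25/41) → index 7
j=7: u_7=449/660 ∈ [25/41, 31/41) → index 8
j=8: u_8=509/660 ∈ [31/41, 40/41) → index 9
j=9: u_9=569/660 ∈ [31/41, 40/41) → index 9
j=10: u_10=629/660 ∈ [31/41, 40/41) → index 9

1 3 4 4 5 7 7 8 9 9 9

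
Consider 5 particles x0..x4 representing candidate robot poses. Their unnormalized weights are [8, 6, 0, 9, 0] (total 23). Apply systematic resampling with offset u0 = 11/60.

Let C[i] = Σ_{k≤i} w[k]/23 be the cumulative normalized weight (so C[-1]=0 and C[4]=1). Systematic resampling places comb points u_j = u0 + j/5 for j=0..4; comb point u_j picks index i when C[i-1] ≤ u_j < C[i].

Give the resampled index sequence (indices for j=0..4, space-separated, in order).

0 1 1 3 3

C = [8/23, 14/23, 14/23, 1, 1]
j=0: u_0=11/60 ∈ [0, 8/23) → index 0
j=1: u_1=23/60 ∈ [8/23, 14/23) → index 1
j=2: u_2=7/12 ∈ [8/23, 14/23) → index 1
j=3: u_3=47/60 ∈ [14/23, 1) → index 3
j=4: u_4=59/60 ∈ [14/23, 1) → index 3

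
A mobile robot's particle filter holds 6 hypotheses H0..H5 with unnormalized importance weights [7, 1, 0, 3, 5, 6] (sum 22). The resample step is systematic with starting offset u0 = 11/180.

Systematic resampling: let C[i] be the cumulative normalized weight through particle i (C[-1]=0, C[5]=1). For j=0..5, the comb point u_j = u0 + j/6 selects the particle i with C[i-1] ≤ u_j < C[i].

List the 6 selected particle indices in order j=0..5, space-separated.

0 0 3 4 5 5

C = [7/22, 4/11, 4/11, 1/2, 8/11, 1]
j=0: u_0=11/180 ∈ [0, 7/22) → index 0
j=1: u_1=41/180 ∈ [0, 7/22) → index 0
j=2: u_2=71/180 ∈ [4/11, 1/2) → index 3
j=3: u_3=101/180 ∈ [1/2, 8/11) → index 4
j=4: u_4=131/180 ∈ [8/11, 1) → index 5
j=5: u_5=161/180 ∈ [8/11, 1) → index 5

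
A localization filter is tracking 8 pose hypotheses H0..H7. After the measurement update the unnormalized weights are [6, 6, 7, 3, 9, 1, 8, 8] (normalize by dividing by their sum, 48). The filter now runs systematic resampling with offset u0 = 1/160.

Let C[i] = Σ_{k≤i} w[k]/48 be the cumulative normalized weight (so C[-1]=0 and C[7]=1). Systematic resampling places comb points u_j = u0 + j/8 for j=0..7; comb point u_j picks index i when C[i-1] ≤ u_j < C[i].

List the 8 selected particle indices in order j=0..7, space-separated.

0 1 2 2 4 4 6 7

C = [1/8, 1/4, 19/48, 11/24, 31/48, 2/3, 5/6, 1]
j=0: u_0=1/160 ∈ [0, 1/8) → index 0
j=1: u_1=21/160 ∈ [1/8, 1/4) → index 1
j=2: u_2=41/160 ∈ [1/4, 19/48) → index 2
j=3: u_3=61/160 ∈ [1/4, 19/48) → index 2
j=4: u_4=81/160 ∈ [11/24, 31/48) → index 4
j=5: u_5=101/160 ∈ [11/24, 31/48) → index 4
j=6: u_6=121/160 ∈ [2/3, 5/6) → index 6
j=7: u_7=141/160 ∈ [5/6, 1) → index 7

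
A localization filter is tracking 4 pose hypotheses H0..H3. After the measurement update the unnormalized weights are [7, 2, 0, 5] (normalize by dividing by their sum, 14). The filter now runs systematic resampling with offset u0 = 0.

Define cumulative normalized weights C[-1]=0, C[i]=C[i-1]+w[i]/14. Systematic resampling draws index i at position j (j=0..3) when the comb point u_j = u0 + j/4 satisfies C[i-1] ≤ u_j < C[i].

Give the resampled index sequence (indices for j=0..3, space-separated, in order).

C = [1/2, 9/14, 9/14, 1]
j=0: u_0=0 ∈ [0, 1/2) → index 0
j=1: u_1=1/4 ∈ [0, 1/2) → index 0
j=2: u_2=1/2 ∈ [1/2, 9/14) → index 1
j=3: u_3=3/4 ∈ [9/14, 1) → index 3

0 0 1 3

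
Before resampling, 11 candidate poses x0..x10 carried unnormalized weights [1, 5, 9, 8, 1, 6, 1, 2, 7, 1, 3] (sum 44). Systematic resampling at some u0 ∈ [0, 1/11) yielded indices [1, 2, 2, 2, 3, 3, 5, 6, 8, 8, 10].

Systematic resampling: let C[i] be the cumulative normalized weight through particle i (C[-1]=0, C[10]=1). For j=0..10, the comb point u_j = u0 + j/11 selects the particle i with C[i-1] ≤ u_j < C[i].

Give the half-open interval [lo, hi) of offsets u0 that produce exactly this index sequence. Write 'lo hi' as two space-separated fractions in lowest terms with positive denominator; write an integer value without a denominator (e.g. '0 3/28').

C = [1/44, 3/22, 15/44, 23/44, 6/11, 15/22, 31/44, 3/4, 10/11, 41/44, 1]
j=0 picked index 1: u0 ∈ [1/44, 3/22)
j=1 picked index 2: u0 ∈ [1/22, 1/4)
j=2 picked index 2: u0 ∈ [-1/22, 7/44)
j=3 picked index 2: u0 ∈ [-3/22, 3/44)
j=4 picked index 3: u0 ∈ [-1/44, 7/44)
j=5 picked index 3: u0 ∈ [-5/44, 3/44)
j=6 picked index 5: u0 ∈ [0, 3/22)
j=7 picked index 6: u0 ∈ [1/22, 3/44)
j=8 picked index 8: u0 ∈ [1/44, 2/11)
j=9 picked index 8: u0 ∈ [-3/44, 1/11)
j=10 picked index 10: u0 ∈ [1/44, 1/11)
intersection: [1/22, 3/44)

1/22 3/44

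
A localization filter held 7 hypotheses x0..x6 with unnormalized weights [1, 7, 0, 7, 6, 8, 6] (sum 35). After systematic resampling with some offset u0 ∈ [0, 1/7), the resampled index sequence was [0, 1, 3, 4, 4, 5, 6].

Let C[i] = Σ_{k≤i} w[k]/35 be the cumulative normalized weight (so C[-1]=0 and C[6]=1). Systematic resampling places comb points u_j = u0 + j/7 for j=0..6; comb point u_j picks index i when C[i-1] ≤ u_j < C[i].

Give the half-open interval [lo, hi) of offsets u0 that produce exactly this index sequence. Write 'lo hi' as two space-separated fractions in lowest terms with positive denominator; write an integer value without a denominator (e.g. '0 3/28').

C = [1/35, 8/35, 8/35, 3/7, 3/5, 29/35, 1]
j=0 picked index 0: u0 ∈ [0, 1/35)
j=1 picked index 1: u0 ∈ [-4/35, 3/35)
j=2 picked index 3: u0 ∈ [-2/35, 1/7)
j=3 picked index 4: u0 ∈ [0, 6/35)
j=4 picked index 4: u0 ∈ [-1/7, 1/35)
j=5 picked index 5: u0 ∈ [-4/35, 4/35)
j=6 picked index 6: u0 ∈ [-1/35, 1/7)
intersection: [0, 1/35)

0 1/35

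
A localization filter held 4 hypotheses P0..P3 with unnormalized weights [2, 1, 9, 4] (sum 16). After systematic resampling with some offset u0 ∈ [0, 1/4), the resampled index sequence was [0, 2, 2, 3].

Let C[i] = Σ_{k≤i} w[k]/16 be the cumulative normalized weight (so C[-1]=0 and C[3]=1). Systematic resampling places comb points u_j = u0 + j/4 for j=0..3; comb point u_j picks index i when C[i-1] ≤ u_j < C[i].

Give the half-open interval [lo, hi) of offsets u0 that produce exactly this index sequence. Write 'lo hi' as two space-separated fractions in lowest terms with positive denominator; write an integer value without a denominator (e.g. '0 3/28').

C = [1/8, 3/16, 3/4, 1]
j=0 picked index 0: u0 ∈ [0, 1/8)
j=1 picked index 2: u0 ∈ [-1/16, 1/2)
j=2 picked index 2: u0 ∈ [-5/16, 1/4)
j=3 picked index 3: u0 ∈ [0, 1/4)
intersection: [0, 1/8)

0 1/8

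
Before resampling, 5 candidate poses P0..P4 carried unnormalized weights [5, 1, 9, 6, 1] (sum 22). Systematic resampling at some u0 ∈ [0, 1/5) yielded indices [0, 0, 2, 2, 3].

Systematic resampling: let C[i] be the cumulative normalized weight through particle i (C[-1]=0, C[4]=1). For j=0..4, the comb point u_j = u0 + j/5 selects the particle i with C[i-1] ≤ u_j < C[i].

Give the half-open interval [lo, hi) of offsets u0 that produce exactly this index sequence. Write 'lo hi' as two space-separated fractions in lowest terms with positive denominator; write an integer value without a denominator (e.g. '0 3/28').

0 3/110

C = [5/22, 3/11, 15/22, 21/22, 1]
j=0 picked index 0: u0 ∈ [0, 5/22)
j=1 picked index 0: u0 ∈ [-1/5, 3/110)
j=2 picked index 2: u0 ∈ [-7/55, 31/110)
j=3 picked index 2: u0 ∈ [-18/55, 9/110)
j=4 picked index 3: u0 ∈ [-13/110, 17/110)
intersection: [0, 3/110)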